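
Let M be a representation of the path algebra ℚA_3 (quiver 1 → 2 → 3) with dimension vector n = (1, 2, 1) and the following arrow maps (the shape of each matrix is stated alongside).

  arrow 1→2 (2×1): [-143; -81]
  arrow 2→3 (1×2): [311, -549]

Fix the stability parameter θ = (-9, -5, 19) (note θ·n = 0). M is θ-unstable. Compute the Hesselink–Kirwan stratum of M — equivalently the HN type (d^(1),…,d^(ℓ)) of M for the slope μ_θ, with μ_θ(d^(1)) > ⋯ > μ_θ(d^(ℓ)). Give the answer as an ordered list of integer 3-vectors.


Via rank(M_{q-1}∘⋯∘M_p): M ≅ I[1,3], I[2,2].
μ_θ-semistable layers: μ^(1)=19; μ^(2)=-5; μ^(3)=-9

((0, 0, 1); (0, 2, 0); (1, 0, 0))


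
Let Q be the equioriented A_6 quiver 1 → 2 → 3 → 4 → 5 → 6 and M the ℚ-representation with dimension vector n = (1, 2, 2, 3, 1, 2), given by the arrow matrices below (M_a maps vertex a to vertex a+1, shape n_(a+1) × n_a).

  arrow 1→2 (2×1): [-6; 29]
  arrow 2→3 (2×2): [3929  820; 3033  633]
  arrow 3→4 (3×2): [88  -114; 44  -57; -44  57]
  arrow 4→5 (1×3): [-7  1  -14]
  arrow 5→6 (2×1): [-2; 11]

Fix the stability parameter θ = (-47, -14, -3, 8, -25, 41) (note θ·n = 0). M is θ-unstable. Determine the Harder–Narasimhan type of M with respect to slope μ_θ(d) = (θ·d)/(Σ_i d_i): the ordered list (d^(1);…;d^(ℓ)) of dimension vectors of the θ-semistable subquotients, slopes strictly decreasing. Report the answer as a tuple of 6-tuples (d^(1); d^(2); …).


Via rank(M_{q-1}∘⋯∘M_p): M ≅ I[1,6], I[2,3], I[4,4]^2, I[6,6].
μ_θ-semistable layers: μ^(1)=41; μ^(2)=8; μ^(3)=-3; μ^(4)=-20/3; μ^(5)=-14; μ^(6)=-47

((0, 0, 0, 0, 0, 2); (0, 0, 0, 2, 0, 0); (0, 0, 1, 0, 0, 0); (0, 0, 1, 1, 1, 0); (0, 2, 0, 0, 0, 0); (1, 0, 0, 0, 0, 0))


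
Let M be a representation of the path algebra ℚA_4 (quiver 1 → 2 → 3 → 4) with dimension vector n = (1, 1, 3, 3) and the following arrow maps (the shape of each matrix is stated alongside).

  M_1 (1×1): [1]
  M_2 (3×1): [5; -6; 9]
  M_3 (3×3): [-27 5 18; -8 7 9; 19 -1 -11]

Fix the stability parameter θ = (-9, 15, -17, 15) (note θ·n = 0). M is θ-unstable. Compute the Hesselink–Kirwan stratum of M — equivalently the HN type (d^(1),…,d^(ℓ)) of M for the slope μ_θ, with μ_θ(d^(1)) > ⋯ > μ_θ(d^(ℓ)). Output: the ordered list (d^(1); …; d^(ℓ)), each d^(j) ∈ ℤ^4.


Barcode: M ≅ I[1,4], I[3,4]^2. HN layers by μ_θ (4 steps, strictly decreasing):
  μ^(1)=15; μ^(2)=-1; μ^(3)=-9; μ^(4)=-17

((0, 0, 0, 3); (0, 1, 1, 0); (1, 0, 0, 0); (0, 0, 2, 0))


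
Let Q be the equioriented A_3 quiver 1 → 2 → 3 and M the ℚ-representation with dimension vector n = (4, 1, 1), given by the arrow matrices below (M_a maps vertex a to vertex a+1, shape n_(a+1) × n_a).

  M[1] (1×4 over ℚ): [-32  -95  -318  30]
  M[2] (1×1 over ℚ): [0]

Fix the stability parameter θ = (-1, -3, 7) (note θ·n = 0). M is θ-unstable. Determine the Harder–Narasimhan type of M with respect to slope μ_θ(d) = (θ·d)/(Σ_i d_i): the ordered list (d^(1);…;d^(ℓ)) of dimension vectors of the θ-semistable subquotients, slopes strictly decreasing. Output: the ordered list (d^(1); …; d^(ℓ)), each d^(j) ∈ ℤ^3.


Via rank(M_{q-1}∘⋯∘M_p): M ≅ I[1,1]^3, I[1,2], I[3,3].
μ_θ-semistable layers: μ^(1)=7; μ^(2)=-1; μ^(3)=-2

((0, 0, 1); (3, 0, 0); (1, 1, 0))


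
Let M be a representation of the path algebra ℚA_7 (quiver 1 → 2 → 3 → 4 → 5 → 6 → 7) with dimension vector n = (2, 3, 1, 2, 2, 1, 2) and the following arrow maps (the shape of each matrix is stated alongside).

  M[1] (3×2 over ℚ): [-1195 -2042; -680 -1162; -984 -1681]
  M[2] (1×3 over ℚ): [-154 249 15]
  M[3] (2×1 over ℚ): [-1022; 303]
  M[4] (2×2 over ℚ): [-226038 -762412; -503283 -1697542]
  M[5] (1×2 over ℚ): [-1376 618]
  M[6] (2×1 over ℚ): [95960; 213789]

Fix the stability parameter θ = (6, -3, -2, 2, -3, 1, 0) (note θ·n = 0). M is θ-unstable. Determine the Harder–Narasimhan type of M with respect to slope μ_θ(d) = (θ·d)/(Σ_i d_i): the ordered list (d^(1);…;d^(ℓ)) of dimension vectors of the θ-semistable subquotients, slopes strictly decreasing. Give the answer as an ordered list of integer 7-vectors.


Barcode: M ≅ I[1,2], I[1,4], I[2,2], I[4,7], I[5,5], I[7,7]. HN layers by μ_θ (7 steps, strictly decreasing):
  μ^(1)=2; μ^(2)=3/2; μ^(3)=1/2; μ^(4)=1/3; μ^(5)=0; μ^(6)=-1/2; μ^(7)=-3

((0, 0, 0, 1, 0, 0, 0); (1, 1, 0, 0, 0, 0, 0); (0, 0, 0, 0, 0, 1, 1); (1, 1, 1, 0, 0, 0, 0); (0, 0, 0, 0, 0, 0, 1); (0, 0, 0, 1, 1, 0, 0); (0, 1, 0, 0, 1, 0, 0))


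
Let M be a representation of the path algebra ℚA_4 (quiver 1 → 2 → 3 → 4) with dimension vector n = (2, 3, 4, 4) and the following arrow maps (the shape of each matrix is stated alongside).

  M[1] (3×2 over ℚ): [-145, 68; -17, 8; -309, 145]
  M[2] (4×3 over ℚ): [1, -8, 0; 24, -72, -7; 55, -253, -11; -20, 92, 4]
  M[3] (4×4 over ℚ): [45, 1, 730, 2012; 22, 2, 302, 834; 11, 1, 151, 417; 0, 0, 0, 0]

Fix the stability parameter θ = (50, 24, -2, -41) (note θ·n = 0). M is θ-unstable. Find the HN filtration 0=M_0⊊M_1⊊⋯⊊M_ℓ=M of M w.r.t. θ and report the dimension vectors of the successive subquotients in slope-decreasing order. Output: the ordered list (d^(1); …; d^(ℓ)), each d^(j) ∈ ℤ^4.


Via rank(M_{q-1}∘⋯∘M_p): M ≅ I[1,4]^2, I[2,3], I[3,3], I[4,4]^2.
μ_θ-semistable layers: μ^(1)=11; μ^(2)=31/4; μ^(3)=-2; μ^(4)=-41

((0, 1, 1, 0); (2, 2, 2, 2); (0, 0, 1, 0); (0, 0, 0, 2))


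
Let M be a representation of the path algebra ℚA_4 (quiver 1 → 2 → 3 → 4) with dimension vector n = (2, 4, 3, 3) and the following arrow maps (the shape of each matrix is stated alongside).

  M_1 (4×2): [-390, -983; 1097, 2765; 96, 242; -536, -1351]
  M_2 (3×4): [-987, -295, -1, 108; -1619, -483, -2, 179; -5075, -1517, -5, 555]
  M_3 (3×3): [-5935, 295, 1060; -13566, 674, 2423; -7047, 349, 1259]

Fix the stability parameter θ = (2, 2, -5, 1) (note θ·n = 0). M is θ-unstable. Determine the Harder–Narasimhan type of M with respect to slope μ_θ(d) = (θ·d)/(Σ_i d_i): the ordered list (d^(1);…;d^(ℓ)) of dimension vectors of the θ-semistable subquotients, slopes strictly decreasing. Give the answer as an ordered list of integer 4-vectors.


Barcode: M ≅ I[1,4]^2, I[2,2], I[2,4]. HN layers by μ_θ (4 steps, strictly decreasing):
  μ^(1)=2; μ^(2)=1; μ^(3)=-1/3; μ^(4)=-3/2

((0, 1, 0, 0); (0, 0, 0, 3); (2, 2, 2, 0); (0, 1, 1, 0))


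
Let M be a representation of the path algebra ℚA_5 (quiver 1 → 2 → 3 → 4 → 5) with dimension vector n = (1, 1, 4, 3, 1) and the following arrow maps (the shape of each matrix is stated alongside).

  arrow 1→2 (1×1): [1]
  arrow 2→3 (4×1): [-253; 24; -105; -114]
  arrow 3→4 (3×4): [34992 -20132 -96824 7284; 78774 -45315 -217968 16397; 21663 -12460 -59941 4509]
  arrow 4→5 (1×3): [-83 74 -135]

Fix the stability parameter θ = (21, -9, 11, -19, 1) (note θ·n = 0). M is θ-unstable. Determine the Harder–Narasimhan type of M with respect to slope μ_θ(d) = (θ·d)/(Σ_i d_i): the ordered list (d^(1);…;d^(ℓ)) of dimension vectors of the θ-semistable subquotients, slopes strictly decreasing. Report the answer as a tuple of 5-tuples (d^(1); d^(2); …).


Via rank(M_{q-1}∘⋯∘M_p): M ≅ I[1,3], I[3,3], I[3,4], I[3,5], I[4,4].
μ_θ-semistable layers: μ^(1)=11; μ^(2)=6; μ^(3)=1; μ^(4)=-4; μ^(5)=-19

((0, 0, 2, 0, 0); (1, 1, 0, 0, 0); (0, 0, 0, 0, 1); (0, 0, 2, 2, 0); (0, 0, 0, 1, 0))


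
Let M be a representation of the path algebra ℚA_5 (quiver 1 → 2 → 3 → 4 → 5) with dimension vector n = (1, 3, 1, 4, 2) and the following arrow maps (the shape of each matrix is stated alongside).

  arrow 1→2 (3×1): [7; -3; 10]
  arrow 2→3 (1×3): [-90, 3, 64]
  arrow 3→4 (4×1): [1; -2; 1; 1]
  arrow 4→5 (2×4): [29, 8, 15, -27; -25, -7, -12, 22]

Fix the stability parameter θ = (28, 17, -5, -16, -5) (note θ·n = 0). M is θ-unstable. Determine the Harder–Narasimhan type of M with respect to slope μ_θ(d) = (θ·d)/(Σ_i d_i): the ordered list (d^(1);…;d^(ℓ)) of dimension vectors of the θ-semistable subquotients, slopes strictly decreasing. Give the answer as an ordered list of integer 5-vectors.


Barcode: M ≅ I[1,5], I[2,2]^2, I[4,4]^2, I[4,5]. HN layers by μ_θ (4 steps, strictly decreasing):
  μ^(1)=17; μ^(2)=19/5; μ^(3)=-5; μ^(4)=-16

((0, 2, 0, 0, 0); (1, 1, 1, 1, 1); (0, 0, 0, 0, 1); (0, 0, 0, 3, 0))


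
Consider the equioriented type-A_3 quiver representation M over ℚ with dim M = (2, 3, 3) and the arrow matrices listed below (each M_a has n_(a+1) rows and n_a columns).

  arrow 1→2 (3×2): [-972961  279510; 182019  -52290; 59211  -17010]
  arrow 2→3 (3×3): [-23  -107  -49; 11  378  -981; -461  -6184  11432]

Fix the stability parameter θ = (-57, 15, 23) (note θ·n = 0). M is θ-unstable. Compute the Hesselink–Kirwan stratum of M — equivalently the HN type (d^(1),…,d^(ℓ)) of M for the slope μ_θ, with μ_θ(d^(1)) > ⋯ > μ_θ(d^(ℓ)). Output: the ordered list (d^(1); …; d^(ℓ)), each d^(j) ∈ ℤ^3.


Barcode: M ≅ I[1,1], I[1,3], I[2,3]^2. HN layers by μ_θ (3 steps, strictly decreasing):
  μ^(1)=23; μ^(2)=15; μ^(3)=-57

((0, 0, 3); (0, 3, 0); (2, 0, 0))


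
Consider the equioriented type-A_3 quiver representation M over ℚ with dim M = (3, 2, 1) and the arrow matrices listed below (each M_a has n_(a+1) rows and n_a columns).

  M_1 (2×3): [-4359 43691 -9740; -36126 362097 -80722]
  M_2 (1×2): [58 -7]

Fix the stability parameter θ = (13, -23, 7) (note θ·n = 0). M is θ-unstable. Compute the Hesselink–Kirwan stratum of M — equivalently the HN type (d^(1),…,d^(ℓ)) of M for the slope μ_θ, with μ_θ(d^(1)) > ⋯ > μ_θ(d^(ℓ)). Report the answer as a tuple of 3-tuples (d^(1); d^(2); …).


Via rank(M_{q-1}∘⋯∘M_p): M ≅ I[1,1], I[1,2], I[1,3].
μ_θ-semistable layers: μ^(1)=13; μ^(2)=7; μ^(3)=-5

((1, 0, 0); (0, 0, 1); (2, 2, 0))


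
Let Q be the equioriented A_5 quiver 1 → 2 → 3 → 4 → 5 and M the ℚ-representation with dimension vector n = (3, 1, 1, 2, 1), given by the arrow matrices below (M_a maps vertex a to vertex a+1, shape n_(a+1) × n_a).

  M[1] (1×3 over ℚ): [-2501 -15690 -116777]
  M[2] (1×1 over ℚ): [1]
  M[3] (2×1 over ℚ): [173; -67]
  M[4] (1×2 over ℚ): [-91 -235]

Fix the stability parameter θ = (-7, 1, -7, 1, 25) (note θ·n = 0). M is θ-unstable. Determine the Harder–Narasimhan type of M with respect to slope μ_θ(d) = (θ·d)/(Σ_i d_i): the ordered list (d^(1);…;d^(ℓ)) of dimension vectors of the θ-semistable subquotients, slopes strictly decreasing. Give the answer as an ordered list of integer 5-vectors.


Via rank(M_{q-1}∘⋯∘M_p): M ≅ I[1,1]^2, I[1,5], I[4,4].
μ_θ-semistable layers: μ^(1)=25; μ^(2)=1; μ^(3)=-3; μ^(4)=-7

((0, 0, 0, 0, 1); (0, 0, 0, 2, 0); (0, 1, 1, 0, 0); (3, 0, 0, 0, 0))


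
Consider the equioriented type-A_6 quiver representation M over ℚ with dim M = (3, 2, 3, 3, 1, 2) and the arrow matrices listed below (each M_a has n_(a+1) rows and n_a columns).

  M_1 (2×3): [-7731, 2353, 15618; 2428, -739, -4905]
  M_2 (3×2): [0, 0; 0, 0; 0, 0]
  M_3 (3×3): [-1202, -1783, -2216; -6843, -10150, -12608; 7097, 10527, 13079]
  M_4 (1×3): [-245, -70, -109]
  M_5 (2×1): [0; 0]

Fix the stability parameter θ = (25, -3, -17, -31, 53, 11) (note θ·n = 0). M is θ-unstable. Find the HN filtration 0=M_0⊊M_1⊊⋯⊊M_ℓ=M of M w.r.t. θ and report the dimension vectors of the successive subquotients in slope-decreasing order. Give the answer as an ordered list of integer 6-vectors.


Barcode: M ≅ I[1,1], I[1,2]^2, I[3,4]^2, I[3,5], I[6,6]^2. HN layers by μ_θ (4 steps, strictly decreasing):
  μ^(1)=53; μ^(2)=25; μ^(3)=11; μ^(4)=-24

((0, 0, 0, 0, 1, 0); (1, 0, 0, 0, 0, 0); (2, 2, 0, 0, 0, 2); (0, 0, 3, 3, 0, 0))


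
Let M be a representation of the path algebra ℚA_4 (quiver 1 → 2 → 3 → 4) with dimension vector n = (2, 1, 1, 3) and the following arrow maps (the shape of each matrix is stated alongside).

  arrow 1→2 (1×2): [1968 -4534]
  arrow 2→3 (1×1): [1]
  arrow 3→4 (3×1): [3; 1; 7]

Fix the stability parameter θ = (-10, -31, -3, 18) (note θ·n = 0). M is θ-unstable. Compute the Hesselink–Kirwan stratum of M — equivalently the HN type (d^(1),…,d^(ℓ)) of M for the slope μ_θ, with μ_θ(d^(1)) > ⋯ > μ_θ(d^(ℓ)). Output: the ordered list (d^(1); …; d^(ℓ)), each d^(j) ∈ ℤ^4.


Interval decomposition of M: I[1,1], I[1,4], I[4,4]^2.
HN type (ℓ=4): μ^(1)=18; μ^(2)=-3; μ^(3)=-10; μ^(4)=-41/2

((0, 0, 0, 3); (0, 0, 1, 0); (1, 0, 0, 0); (1, 1, 0, 0))


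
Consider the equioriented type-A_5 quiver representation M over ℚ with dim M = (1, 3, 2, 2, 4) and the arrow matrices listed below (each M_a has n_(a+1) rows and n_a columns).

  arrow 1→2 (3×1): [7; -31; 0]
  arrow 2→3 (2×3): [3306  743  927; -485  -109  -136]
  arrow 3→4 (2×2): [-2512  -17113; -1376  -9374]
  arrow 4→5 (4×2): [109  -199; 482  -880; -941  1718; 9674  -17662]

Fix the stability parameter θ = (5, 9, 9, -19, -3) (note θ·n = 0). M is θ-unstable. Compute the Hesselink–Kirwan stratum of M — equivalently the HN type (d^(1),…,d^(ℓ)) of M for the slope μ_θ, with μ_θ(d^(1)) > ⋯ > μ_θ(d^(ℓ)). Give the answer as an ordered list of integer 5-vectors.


Interval decomposition of M: I[1,3], I[2,2], I[2,5], I[4,5], I[5,5]^2.
HN type (ℓ=5): μ^(1)=9; μ^(2)=5; μ^(3)=-1; μ^(4)=-3; μ^(5)=-19

((0, 2, 1, 0, 0); (1, 0, 0, 0, 0); (0, 1, 1, 1, 1); (0, 0, 0, 0, 3); (0, 0, 0, 1, 0))


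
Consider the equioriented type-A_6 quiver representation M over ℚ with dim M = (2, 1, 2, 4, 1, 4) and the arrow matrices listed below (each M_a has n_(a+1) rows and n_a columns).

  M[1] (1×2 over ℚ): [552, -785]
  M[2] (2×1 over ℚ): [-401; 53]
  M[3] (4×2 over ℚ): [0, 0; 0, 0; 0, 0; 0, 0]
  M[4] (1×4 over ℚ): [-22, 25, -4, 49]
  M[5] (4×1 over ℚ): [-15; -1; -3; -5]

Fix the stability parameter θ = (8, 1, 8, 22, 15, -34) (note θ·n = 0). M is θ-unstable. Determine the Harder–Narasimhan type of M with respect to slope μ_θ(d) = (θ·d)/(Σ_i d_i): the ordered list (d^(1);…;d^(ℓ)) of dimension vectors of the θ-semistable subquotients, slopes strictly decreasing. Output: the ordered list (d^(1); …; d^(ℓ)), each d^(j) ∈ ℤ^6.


Interval decomposition of M: I[1,1], I[1,3], I[3,3], I[4,4]^3, I[4,6], I[6,6]^3.
HN type (ℓ=5): μ^(1)=22; μ^(2)=8; μ^(3)=9/2; μ^(4)=1; μ^(5)=-34

((0, 0, 0, 3, 0, 0); (1, 0, 2, 0, 0, 0); (1, 1, 0, 0, 0, 0); (0, 0, 0, 1, 1, 1); (0, 0, 0, 0, 0, 3))


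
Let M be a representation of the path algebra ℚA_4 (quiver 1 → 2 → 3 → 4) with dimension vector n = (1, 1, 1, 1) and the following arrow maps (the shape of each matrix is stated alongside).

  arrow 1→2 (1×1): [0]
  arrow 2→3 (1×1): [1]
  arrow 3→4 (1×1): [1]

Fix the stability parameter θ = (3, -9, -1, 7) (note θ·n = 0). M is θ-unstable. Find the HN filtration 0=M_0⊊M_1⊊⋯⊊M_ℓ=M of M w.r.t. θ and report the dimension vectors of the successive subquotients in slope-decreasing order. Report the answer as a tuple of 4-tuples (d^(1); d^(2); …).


Interval decomposition of M: I[1,1], I[2,4].
HN type (ℓ=4): μ^(1)=7; μ^(2)=3; μ^(3)=-1; μ^(4)=-9

((0, 0, 0, 1); (1, 0, 0, 0); (0, 0, 1, 0); (0, 1, 0, 0))


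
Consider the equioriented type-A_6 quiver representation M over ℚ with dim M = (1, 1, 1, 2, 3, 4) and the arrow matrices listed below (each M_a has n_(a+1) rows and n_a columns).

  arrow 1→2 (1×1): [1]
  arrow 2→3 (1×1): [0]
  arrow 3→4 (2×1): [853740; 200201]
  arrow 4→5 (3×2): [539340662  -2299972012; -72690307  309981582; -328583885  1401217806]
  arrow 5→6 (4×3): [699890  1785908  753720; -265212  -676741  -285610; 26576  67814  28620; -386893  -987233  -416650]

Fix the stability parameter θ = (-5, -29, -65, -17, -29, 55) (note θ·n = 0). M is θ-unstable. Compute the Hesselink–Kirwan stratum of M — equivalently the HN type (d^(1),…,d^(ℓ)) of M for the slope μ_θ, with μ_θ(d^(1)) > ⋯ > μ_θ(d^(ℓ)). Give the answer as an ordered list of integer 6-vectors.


Barcode: M ≅ I[1,2], I[3,6], I[4,5], I[5,6], I[6,6]^2. HN layers by μ_θ (5 steps, strictly decreasing):
  μ^(1)=55; μ^(2)=-17; μ^(3)=-23; μ^(4)=-29; μ^(5)=-65

((0, 0, 0, 0, 0, 4); (1, 1, 0, 0, 0, 0); (0, 0, 0, 2, 2, 0); (0, 0, 0, 0, 1, 0); (0, 0, 1, 0, 0, 0))


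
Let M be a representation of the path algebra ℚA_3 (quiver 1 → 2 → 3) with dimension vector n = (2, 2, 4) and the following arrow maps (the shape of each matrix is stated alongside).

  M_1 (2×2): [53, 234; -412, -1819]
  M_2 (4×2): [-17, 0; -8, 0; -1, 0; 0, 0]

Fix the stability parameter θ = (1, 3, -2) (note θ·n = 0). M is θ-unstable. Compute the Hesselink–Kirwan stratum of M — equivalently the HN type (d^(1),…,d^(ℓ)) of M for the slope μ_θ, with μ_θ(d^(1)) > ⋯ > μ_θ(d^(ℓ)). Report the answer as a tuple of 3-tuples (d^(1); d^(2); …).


Via rank(M_{q-1}∘⋯∘M_p): M ≅ I[1,2], I[1,3], I[3,3]^3.
μ_θ-semistable layers: μ^(1)=3; μ^(2)=1; μ^(3)=2/3; μ^(4)=-2

((0, 1, 0); (1, 0, 0); (1, 1, 1); (0, 0, 3))


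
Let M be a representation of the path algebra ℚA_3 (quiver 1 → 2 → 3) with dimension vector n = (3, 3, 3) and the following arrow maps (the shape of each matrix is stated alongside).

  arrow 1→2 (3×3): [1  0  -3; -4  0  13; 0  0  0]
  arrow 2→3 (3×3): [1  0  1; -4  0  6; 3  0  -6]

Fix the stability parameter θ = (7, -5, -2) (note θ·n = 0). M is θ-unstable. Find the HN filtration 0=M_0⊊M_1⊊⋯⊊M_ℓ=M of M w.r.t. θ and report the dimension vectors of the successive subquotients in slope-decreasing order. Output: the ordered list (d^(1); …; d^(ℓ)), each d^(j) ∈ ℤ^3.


Via rank(M_{q-1}∘⋯∘M_p): M ≅ I[1,1], I[1,2], I[1,3], I[2,3], I[3,3].
μ_θ-semistable layers: μ^(1)=7; μ^(2)=1; μ^(3)=0; μ^(4)=-2; μ^(5)=-5

((1, 0, 0); (1, 1, 0); (1, 1, 1); (0, 0, 2); (0, 1, 0))


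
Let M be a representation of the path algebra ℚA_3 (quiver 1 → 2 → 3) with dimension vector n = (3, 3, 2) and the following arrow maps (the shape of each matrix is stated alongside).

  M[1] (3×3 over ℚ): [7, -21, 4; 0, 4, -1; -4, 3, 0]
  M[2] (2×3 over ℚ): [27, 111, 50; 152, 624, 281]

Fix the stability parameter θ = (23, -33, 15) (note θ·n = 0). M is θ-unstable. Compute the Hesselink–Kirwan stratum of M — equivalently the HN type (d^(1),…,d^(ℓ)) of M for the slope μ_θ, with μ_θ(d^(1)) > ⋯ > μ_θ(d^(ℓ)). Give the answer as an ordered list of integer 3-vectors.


Barcode: M ≅ I[1,2], I[1,3]^2. HN layers by μ_θ (2 steps, strictly decreasing):
  μ^(1)=15; μ^(2)=-5

((0, 0, 2); (3, 3, 0))


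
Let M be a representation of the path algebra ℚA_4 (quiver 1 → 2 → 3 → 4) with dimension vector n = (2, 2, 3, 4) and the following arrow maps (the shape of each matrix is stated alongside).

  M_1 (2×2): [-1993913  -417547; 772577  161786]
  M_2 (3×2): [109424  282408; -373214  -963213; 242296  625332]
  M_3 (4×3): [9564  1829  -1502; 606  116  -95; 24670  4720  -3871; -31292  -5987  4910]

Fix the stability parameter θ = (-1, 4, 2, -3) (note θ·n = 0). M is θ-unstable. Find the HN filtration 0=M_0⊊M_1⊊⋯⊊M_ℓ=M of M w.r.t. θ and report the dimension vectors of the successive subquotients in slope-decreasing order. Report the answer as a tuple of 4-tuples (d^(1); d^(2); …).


Interval decomposition of M: I[1,2], I[1,4], I[3,3], I[3,4], I[4,4]^2.
HN type (ℓ=6): μ^(1)=4; μ^(2)=2; μ^(3)=1; μ^(4)=-1/2; μ^(5)=-1; μ^(6)=-3

((0, 1, 0, 0); (0, 0, 1, 0); (0, 1, 1, 1); (0, 0, 1, 1); (2, 0, 0, 0); (0, 0, 0, 2))


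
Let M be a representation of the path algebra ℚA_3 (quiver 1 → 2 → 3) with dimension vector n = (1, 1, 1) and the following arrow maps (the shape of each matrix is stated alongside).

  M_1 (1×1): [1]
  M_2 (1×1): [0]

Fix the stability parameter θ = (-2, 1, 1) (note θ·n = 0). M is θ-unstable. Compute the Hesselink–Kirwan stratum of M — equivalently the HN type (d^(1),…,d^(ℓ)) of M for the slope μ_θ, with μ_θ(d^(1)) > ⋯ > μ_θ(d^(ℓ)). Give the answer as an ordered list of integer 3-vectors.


Via rank(M_{q-1}∘⋯∘M_p): M ≅ I[1,2], I[3,3].
μ_θ-semistable layers: μ^(1)=1; μ^(2)=-2

((0, 1, 1); (1, 0, 0))


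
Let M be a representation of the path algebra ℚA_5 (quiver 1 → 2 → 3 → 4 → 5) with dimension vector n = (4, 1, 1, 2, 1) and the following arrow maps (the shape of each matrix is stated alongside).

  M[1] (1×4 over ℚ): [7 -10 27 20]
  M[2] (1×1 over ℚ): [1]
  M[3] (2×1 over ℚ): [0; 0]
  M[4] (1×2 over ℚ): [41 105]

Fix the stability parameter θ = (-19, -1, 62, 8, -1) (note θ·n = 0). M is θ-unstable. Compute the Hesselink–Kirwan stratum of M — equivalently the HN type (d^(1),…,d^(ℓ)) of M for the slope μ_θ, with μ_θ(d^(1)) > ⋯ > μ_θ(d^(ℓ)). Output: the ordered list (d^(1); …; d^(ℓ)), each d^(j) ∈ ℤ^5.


Barcode: M ≅ I[1,1]^3, I[1,3], I[4,4], I[4,5]. HN layers by μ_θ (5 steps, strictly decreasing):
  μ^(1)=62; μ^(2)=8; μ^(3)=7/2; μ^(4)=-1; μ^(5)=-19

((0, 0, 1, 0, 0); (0, 0, 0, 1, 0); (0, 0, 0, 1, 1); (0, 1, 0, 0, 0); (4, 0, 0, 0, 0))


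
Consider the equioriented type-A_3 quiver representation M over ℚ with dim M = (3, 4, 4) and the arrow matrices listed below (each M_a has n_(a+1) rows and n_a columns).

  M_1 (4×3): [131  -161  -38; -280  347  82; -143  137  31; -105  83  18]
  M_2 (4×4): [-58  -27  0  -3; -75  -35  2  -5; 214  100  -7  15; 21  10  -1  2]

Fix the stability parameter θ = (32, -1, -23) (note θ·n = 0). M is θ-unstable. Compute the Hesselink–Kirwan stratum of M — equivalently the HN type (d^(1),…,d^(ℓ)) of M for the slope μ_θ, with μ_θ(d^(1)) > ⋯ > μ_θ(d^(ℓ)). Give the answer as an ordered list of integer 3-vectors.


Via rank(M_{q-1}∘⋯∘M_p): M ≅ I[1,3]^3, I[2,3].
μ_θ-semistable layers: μ^(1)=8/3; μ^(2)=-12

((3, 3, 3); (0, 1, 1))


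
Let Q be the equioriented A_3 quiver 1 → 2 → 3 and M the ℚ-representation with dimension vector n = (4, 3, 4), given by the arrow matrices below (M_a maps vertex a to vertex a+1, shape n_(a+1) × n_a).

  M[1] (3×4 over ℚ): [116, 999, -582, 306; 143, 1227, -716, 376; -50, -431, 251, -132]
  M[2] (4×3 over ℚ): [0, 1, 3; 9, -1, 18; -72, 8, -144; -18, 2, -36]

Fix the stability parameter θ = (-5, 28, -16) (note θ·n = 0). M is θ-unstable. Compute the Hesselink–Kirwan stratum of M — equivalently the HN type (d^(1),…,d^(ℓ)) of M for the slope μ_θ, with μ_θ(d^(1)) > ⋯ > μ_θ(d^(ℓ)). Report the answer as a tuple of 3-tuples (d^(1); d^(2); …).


Barcode: M ≅ I[1,1], I[1,2], I[1,3]^2, I[3,3]^2. HN layers by μ_θ (4 steps, strictly decreasing):
  μ^(1)=28; μ^(2)=6; μ^(3)=-5; μ^(4)=-16

((0, 1, 0); (0, 2, 2); (4, 0, 0); (0, 0, 2))


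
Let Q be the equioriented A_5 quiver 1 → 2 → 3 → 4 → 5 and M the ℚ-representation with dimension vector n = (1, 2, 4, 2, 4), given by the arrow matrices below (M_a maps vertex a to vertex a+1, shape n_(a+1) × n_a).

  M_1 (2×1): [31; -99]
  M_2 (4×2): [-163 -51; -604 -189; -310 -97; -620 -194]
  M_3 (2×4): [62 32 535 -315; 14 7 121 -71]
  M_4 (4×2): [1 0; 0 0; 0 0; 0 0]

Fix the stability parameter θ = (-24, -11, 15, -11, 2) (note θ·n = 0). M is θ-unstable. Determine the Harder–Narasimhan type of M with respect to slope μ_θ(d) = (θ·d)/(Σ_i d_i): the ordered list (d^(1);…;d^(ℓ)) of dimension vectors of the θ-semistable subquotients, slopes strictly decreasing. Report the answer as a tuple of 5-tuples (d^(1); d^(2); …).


Interval decomposition of M: I[1,5], I[2,3], I[3,3], I[3,4], I[5,5]^3.
HN type (ℓ=4): μ^(1)=15; μ^(2)=2; μ^(3)=-11; μ^(4)=-24

((0, 0, 2, 0, 0); (0, 0, 2, 2, 4); (0, 2, 0, 0, 0); (1, 0, 0, 0, 0))


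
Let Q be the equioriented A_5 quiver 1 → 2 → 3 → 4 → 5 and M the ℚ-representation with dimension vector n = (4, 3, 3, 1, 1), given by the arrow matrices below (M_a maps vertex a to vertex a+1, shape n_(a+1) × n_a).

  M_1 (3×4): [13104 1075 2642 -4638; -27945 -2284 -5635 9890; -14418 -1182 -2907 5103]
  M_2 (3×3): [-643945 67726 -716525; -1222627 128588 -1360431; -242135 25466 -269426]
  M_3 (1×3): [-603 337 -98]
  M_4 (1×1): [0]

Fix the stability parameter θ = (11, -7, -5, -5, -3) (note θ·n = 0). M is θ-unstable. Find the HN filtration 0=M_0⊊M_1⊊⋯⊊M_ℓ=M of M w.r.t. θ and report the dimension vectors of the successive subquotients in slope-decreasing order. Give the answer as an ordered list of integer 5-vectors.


Interval decomposition of M: I[1,1], I[1,3]^2, I[1,4], I[5,5].
HN type (ℓ=4): μ^(1)=11; μ^(2)=-1/3; μ^(3)=-3/2; μ^(4)=-3

((1, 0, 0, 0, 0); (2, 2, 2, 0, 0); (1, 1, 1, 1, 0); (0, 0, 0, 0, 1))


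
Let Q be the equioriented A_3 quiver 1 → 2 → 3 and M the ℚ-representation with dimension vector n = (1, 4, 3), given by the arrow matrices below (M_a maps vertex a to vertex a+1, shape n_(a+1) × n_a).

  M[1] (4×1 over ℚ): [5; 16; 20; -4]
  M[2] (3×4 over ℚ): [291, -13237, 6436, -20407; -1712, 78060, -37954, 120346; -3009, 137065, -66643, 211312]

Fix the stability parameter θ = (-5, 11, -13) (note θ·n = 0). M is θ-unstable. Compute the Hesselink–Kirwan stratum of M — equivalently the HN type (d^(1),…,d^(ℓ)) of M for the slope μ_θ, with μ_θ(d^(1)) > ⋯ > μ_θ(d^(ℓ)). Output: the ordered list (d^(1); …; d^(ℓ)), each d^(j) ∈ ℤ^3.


Via rank(M_{q-1}∘⋯∘M_p): M ≅ I[1,3], I[2,2]^2, I[2,3], I[3,3].
μ_θ-semistable layers: μ^(1)=11; μ^(2)=-1; μ^(3)=-5; μ^(4)=-13

((0, 2, 0); (0, 2, 2); (1, 0, 0); (0, 0, 1))


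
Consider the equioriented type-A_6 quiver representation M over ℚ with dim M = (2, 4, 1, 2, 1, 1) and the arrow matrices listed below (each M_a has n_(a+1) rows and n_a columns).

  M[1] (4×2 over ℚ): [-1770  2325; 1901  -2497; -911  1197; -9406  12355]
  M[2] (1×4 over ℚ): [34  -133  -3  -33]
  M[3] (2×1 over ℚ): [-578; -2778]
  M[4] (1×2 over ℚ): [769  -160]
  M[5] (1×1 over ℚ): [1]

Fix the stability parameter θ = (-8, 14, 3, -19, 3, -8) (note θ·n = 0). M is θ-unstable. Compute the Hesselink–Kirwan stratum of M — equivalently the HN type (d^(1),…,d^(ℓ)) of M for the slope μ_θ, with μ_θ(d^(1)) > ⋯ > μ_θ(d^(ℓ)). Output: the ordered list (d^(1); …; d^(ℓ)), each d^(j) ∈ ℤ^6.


Via rank(M_{q-1}∘⋯∘M_p): M ≅ I[1,2], I[1,6], I[2,2]^2, I[4,4].
μ_θ-semistable layers: μ^(1)=14; μ^(2)=-7/5; μ^(3)=-8; μ^(4)=-19

((0, 3, 0, 0, 0, 0); (0, 1, 1, 1, 1, 1); (2, 0, 0, 0, 0, 0); (0, 0, 0, 1, 0, 0))


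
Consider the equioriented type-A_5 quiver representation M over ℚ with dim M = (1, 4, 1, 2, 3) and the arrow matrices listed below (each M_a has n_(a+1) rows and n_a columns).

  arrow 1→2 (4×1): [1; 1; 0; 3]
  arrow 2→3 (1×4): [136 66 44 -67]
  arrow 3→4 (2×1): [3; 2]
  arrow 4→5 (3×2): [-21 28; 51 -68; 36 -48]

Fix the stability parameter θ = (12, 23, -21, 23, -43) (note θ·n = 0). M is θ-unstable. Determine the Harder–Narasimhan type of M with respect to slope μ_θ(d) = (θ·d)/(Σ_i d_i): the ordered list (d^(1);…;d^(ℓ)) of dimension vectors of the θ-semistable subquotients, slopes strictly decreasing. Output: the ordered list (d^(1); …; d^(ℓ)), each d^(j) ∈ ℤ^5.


Via rank(M_{q-1}∘⋯∘M_p): M ≅ I[1,5], I[2,2]^3, I[4,4], I[5,5]^2.
μ_θ-semistable layers: μ^(1)=23; μ^(2)=-6/5; μ^(3)=-43

((0, 3, 0, 1, 0); (1, 1, 1, 1, 1); (0, 0, 0, 0, 2))


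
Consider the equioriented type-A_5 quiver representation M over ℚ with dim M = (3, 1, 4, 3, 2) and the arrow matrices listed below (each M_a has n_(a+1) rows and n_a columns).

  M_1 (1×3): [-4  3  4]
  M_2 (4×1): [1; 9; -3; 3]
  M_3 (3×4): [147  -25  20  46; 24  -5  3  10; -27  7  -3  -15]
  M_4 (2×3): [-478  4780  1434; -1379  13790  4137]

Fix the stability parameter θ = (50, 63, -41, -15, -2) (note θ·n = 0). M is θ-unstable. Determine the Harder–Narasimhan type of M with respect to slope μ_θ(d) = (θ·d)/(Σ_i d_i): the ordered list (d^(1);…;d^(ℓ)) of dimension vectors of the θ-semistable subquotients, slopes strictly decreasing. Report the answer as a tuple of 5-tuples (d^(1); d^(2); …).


Via rank(M_{q-1}∘⋯∘M_p): M ≅ I[1,1]^2, I[1,3], I[3,4]^2, I[3,5], I[5,5].
μ_θ-semistable layers: μ^(1)=50; μ^(2)=24; μ^(3)=-2; μ^(4)=-15; μ^(5)=-41

((2, 0, 0, 0, 0); (1, 1, 1, 0, 0); (0, 0, 0, 0, 2); (0, 0, 0, 3, 0); (0, 0, 3, 0, 0))


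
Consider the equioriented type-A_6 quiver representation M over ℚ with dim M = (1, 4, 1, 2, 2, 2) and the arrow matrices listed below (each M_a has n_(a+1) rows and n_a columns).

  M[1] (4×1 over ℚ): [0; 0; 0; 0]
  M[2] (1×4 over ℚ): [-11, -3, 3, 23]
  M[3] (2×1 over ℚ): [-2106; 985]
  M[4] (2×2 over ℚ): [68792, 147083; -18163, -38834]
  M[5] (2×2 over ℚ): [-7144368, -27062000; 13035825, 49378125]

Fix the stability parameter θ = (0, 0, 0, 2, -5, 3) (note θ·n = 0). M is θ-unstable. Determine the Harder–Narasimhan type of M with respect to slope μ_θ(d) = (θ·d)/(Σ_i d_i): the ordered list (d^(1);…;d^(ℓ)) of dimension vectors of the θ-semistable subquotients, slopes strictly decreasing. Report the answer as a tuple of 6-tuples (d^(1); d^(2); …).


Barcode: M ≅ I[1,1], I[2,2]^3, I[2,6], I[4,5], I[6,6]. HN layers by μ_θ (4 steps, strictly decreasing):
  μ^(1)=3; μ^(2)=0; μ^(3)=-3/4; μ^(4)=-3/2

((0, 0, 0, 0, 0, 2); (1, 3, 0, 0, 0, 0); (0, 1, 1, 1, 1, 0); (0, 0, 0, 1, 1, 0))


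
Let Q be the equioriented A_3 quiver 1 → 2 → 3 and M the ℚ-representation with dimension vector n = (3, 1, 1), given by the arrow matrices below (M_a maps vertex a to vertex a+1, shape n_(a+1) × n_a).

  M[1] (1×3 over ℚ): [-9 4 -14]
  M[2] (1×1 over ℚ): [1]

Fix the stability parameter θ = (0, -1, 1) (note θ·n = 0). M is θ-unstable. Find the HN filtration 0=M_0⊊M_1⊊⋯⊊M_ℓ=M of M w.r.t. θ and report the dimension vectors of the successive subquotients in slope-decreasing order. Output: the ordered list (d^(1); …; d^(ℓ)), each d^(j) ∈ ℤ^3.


Interval decomposition of M: I[1,1]^2, I[1,3].
HN type (ℓ=3): μ^(1)=1; μ^(2)=0; μ^(3)=-1/2

((0, 0, 1); (2, 0, 0); (1, 1, 0))


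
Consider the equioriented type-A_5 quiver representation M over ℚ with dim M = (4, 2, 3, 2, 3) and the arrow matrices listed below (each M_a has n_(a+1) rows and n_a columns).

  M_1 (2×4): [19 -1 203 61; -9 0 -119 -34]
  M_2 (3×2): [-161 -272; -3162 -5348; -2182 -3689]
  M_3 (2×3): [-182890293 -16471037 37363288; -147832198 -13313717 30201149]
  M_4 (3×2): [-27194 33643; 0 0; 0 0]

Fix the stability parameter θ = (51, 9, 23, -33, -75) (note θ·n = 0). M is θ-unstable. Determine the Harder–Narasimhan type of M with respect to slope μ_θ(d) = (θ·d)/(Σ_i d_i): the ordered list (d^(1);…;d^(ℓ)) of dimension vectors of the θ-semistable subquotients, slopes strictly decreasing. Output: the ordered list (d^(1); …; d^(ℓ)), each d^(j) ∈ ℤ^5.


Barcode: M ≅ I[1,1]^2, I[1,4], I[1,5], I[3,3], I[5,5]^2. HN layers by μ_θ (5 steps, strictly decreasing):
  μ^(1)=51; μ^(2)=23; μ^(3)=25/2; μ^(4)=-5; μ^(5)=-75

((2, 0, 0, 0, 0); (0, 0, 1, 0, 0); (1, 1, 1, 1, 0); (1, 1, 1, 1, 1); (0, 0, 0, 0, 2))


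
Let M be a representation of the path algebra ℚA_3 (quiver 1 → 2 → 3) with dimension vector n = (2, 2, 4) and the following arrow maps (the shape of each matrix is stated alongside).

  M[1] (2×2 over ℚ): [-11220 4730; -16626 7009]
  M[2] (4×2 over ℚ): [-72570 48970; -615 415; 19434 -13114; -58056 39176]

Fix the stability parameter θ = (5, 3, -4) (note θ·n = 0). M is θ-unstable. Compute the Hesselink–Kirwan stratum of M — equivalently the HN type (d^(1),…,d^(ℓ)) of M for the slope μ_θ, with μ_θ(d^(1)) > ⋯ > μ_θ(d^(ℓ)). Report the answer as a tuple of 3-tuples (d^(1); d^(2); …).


Barcode: M ≅ I[1,1], I[1,3], I[2,2], I[3,3]^3. HN layers by μ_θ (4 steps, strictly decreasing):
  μ^(1)=5; μ^(2)=3; μ^(3)=4/3; μ^(4)=-4

((1, 0, 0); (0, 1, 0); (1, 1, 1); (0, 0, 3))


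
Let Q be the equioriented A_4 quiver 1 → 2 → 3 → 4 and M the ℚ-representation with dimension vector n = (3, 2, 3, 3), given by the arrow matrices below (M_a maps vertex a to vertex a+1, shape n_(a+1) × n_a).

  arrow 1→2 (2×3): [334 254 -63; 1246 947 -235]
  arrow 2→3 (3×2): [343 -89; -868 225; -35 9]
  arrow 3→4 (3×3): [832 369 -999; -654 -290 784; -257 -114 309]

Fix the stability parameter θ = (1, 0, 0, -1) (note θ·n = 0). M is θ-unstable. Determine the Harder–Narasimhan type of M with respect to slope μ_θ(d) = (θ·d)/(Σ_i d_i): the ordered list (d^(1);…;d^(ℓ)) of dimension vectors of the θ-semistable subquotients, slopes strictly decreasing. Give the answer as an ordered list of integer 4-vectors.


Barcode: M ≅ I[1,1], I[1,3], I[1,4], I[3,4], I[4,4]. HN layers by μ_θ (5 steps, strictly decreasing):
  μ^(1)=1; μ^(2)=1/3; μ^(3)=0; μ^(4)=-1/2; μ^(5)=-1

((1, 0, 0, 0); (1, 1, 1, 0); (1, 1, 1, 1); (0, 0, 1, 1); (0, 0, 0, 1))


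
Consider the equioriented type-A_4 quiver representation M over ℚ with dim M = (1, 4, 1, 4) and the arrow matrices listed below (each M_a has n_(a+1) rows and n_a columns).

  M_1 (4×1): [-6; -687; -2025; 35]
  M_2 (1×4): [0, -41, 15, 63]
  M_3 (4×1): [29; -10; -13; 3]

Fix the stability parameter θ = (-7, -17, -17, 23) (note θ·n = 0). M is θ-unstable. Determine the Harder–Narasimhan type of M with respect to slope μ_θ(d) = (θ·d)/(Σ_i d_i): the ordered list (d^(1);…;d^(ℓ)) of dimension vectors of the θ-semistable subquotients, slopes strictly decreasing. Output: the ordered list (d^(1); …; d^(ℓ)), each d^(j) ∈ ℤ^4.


Barcode: M ≅ I[1,4], I[2,2]^3, I[4,4]^3. HN layers by μ_θ (3 steps, strictly decreasing):
  μ^(1)=23; μ^(2)=-41/3; μ^(3)=-17

((0, 0, 0, 4); (1, 1, 1, 0); (0, 3, 0, 0))


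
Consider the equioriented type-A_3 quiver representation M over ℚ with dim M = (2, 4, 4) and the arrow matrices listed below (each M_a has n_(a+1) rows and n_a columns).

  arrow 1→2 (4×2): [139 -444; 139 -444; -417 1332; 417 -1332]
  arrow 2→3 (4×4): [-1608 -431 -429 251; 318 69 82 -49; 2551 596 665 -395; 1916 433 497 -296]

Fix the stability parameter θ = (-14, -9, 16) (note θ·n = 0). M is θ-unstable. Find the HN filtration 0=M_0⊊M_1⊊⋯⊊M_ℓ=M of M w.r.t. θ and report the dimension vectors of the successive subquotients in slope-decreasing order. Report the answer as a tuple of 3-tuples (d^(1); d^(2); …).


Interval decomposition of M: I[1,1], I[1,3], I[2,3]^3.
HN type (ℓ=3): μ^(1)=16; μ^(2)=-9; μ^(3)=-14

((0, 0, 4); (0, 4, 0); (2, 0, 0))


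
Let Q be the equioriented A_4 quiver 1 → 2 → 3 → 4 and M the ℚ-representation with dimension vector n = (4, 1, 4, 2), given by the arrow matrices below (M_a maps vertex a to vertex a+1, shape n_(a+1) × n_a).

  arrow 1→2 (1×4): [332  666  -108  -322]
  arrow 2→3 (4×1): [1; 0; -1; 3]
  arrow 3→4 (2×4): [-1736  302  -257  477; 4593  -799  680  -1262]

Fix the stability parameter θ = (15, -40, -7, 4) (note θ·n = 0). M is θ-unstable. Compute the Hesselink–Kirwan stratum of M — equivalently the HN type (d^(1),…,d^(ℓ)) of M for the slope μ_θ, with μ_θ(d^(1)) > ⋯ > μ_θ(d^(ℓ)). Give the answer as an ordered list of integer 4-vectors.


Interval decomposition of M: I[1,1]^3, I[1,4], I[3,3]^2, I[3,4].
HN type (ℓ=4): μ^(1)=15; μ^(2)=4; μ^(3)=-7; μ^(4)=-25/2

((3, 0, 0, 0); (0, 0, 0, 2); (0, 0, 4, 0); (1, 1, 0, 0))


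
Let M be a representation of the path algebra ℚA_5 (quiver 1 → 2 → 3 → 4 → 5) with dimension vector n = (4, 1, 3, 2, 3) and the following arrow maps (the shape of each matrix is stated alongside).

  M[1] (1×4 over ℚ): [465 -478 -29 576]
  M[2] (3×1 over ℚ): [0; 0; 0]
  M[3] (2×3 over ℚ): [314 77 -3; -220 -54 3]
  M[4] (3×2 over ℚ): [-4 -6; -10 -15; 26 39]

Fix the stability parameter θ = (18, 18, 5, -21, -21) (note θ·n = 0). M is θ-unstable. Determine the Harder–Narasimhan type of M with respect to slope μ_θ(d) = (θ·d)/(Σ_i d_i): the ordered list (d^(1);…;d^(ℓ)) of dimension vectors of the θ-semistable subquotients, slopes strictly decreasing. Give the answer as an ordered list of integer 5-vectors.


Via rank(M_{q-1}∘⋯∘M_p): M ≅ I[1,1]^3, I[1,2], I[3,3], I[3,4], I[3,5], I[5,5]^2.
μ_θ-semistable layers: μ^(1)=18; μ^(2)=5; μ^(3)=-8; μ^(4)=-37/3; μ^(5)=-21

((4, 1, 0, 0, 0); (0, 0, 1, 0, 0); (0, 0, 1, 1, 0); (0, 0, 1, 1, 1); (0, 0, 0, 0, 2))


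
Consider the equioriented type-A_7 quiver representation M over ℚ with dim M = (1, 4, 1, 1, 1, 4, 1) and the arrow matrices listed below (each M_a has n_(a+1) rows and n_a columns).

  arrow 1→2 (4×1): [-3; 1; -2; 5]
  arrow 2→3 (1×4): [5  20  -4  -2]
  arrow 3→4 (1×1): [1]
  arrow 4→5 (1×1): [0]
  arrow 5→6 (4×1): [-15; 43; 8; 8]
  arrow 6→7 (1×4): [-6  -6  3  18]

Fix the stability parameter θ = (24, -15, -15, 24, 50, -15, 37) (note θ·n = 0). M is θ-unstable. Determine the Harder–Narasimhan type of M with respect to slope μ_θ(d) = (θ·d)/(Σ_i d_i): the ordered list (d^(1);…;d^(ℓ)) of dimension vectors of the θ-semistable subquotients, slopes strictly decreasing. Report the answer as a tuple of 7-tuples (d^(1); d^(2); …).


Interval decomposition of M: I[1,4], I[2,2]^3, I[5,6], I[6,6]^2, I[6,7].
HN type (ℓ=5): μ^(1)=37; μ^(2)=24; μ^(3)=35/2; μ^(4)=-2; μ^(5)=-15

((0, 0, 0, 0, 0, 0, 1); (0, 0, 0, 1, 0, 0, 0); (0, 0, 0, 0, 1, 1, 0); (1, 1, 1, 0, 0, 0, 0); (0, 3, 0, 0, 0, 3, 0))


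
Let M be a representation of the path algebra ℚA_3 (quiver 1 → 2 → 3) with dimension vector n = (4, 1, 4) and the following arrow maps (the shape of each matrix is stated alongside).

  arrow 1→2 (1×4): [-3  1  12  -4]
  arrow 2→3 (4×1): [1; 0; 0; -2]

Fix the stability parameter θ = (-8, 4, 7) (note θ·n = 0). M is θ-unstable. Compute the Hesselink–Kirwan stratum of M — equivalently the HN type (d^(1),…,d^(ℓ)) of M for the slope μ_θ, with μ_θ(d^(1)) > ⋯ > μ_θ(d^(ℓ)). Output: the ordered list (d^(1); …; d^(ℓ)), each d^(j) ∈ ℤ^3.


Interval decomposition of M: I[1,1]^3, I[1,3], I[3,3]^3.
HN type (ℓ=3): μ^(1)=7; μ^(2)=4; μ^(3)=-8

((0, 0, 4); (0, 1, 0); (4, 0, 0))


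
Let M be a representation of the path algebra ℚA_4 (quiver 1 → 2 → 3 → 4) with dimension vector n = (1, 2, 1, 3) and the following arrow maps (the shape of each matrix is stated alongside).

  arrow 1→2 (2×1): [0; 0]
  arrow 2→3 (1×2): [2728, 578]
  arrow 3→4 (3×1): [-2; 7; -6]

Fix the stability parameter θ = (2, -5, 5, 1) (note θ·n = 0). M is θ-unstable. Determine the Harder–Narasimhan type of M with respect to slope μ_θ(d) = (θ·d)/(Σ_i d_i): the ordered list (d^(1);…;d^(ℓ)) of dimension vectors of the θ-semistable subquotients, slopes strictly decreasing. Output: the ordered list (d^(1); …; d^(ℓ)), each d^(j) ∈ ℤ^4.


Via rank(M_{q-1}∘⋯∘M_p): M ≅ I[1,1], I[2,2], I[2,4], I[4,4]^2.
μ_θ-semistable layers: μ^(1)=3; μ^(2)=2; μ^(3)=1; μ^(4)=-5

((0, 0, 1, 1); (1, 0, 0, 0); (0, 0, 0, 2); (0, 2, 0, 0))


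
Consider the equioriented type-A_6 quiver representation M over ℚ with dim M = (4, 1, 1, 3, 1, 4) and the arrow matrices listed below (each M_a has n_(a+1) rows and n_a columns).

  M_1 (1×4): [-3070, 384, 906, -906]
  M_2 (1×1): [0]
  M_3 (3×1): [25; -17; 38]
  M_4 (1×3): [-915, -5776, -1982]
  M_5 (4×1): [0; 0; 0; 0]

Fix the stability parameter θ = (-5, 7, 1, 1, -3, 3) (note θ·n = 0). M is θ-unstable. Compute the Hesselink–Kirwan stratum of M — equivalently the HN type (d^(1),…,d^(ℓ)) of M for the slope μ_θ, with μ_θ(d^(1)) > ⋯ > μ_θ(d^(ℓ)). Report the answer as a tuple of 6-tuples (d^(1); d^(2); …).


Via rank(M_{q-1}∘⋯∘M_p): M ≅ I[1,1]^3, I[1,2], I[3,5], I[4,4]^2, I[6,6]^4.
μ_θ-semistable layers: μ^(1)=7; μ^(2)=3; μ^(3)=1; μ^(4)=-1/3; μ^(5)=-5

((0, 1, 0, 0, 0, 0); (0, 0, 0, 0, 0, 4); (0, 0, 0, 2, 0, 0); (0, 0, 1, 1, 1, 0); (4, 0, 0, 0, 0, 0))


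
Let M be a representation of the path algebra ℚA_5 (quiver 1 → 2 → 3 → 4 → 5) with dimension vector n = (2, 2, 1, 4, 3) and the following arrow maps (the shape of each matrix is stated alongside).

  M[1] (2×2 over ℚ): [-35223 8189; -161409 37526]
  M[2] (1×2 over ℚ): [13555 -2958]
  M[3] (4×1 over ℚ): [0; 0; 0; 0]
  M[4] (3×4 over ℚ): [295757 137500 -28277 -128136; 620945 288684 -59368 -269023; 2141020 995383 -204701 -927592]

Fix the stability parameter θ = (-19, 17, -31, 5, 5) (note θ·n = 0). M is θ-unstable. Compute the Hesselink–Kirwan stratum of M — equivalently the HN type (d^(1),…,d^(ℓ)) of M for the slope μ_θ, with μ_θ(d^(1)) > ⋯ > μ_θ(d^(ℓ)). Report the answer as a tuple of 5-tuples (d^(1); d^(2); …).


Interval decomposition of M: I[1,2], I[1,3], I[4,4], I[4,5]^3.
HN type (ℓ=4): μ^(1)=17; μ^(2)=5; μ^(3)=-7; μ^(4)=-19

((0, 1, 0, 0, 0); (0, 0, 0, 4, 3); (0, 1, 1, 0, 0); (2, 0, 0, 0, 0))
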